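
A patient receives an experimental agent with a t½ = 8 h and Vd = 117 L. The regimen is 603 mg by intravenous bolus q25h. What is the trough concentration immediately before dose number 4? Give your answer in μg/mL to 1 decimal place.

0.7 μg/mL

f = (1/2)^(τ/t½) = (1/2)^(25/8) ≈ 0.1146.
C₀ = D/Vd = 603/117 ≈ 5.154 μg/mL.
Before the 4th dose, 3 doses have been given. Superposition: Cmin = C₀·(f + f² + … + f^3).
≈ 5.154 × (0.1146 + 0.0131 + 0.0015) ≈ 5.154 × 0.1292 ≈ 0.666 μg/mL.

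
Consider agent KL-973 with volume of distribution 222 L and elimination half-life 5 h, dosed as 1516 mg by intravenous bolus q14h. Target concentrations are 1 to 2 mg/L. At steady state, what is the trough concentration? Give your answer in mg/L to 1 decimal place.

1.1 mg/L

τ/t½ = 14/5 ≈ 2.8, so fraction remaining f = (1/2)^(14/5) ≈ 0.1436.
At steady state, accumulation factor R = 1/(1 − e^(−kτ)) ≈ 1.1677.
Each bolus raises the concentration by D/Vd = 1516/222 ≈ 6.829 mg/L.
Cmax,ss = C₀/(1 − f) ≈ 6.829/0.8564 ≈ 7.974 mg/L.
One interval later, Cmin,ss = Cmax,ss·e^(−kτ) ≈ 7.974 × 0.1436 ≈ 1.145 mg/L.
Trough 1.1 mg/L vs MEC 1 mg/L: adequate.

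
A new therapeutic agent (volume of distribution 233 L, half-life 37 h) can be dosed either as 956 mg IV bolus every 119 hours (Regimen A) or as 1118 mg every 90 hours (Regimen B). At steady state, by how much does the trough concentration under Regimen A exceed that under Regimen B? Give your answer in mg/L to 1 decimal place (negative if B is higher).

Regimen A: f = (1/2)^(119/37) ≈ 0.1076; Cmin,ss = (956/233)·f/(1−f) ≈ 0.495 mg/L.
Regimen B: f = (1/2)^(90/37) ≈ 0.1853; Cmin,ss = (1118/233)·f/(1−f) ≈ 1.091 mg/L.
Difference ≈ 0.495 − 1.091 ≈ -0.596 mg/L.

-0.6 mg/L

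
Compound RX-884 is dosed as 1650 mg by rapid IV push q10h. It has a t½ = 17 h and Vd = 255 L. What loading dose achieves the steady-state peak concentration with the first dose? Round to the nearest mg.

4928 mg

f = (1/2)^(10/17) ≈ 0.665156; accumulation ratio R = 1/(1−f) ≈ 2.98647.
Loading dose to hit Cmax,ss on first dose: D_load = D_maint·R ≈ 1650 × 2.98647 ≈ 4927.68 mg.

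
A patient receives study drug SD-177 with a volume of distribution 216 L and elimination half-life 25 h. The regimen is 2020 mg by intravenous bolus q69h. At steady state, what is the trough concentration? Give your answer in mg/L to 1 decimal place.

Over one 69-h interval, 69/25 ≈ 2.76 half-lives elapse, leaving f ≈ 0.1476 of each dose.
At steady state, accumulation factor R = 1/(1 − e^(−kτ)) ≈ 1.1732.
Single-dose peak C₀ = D/Vd = 2020/216 ≈ 9.352 mg/L.
Cmax,ss = C₀/(1 − f) ≈ 9.352/0.8524 ≈ 10.971 mg/L.
Steady-state trough Cmin,ss = Cmax,ss·f ≈ 10.971 × 0.1476 ≈ 1.619 mg/L.

1.6 mg/L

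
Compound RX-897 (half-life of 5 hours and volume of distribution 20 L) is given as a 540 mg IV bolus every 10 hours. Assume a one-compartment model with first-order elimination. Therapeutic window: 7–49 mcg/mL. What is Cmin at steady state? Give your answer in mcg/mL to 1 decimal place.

9.0 mcg/mL

τ = 10 h = 2 half-lives, so f = (1/2)^2 = 0.25.
Accumulation ratio R = 1/(1 − f) = 1/0.75 = 4/3.
Single-dose peak C₀ = D/Vd = 540/20 = 27 mcg/mL.
Steady-state peak Cmax,ss = C₀·R = 27 × 4/3 ≈ 36.000 mcg/mL.
Steady-state trough Cmin,ss = Cmax,ss·f ≈ 36.000 × 0.25 ≈ 9.000 mcg/mL.
Trough 9.0 mcg/mL vs MEC 7 mcg/mL: adequate.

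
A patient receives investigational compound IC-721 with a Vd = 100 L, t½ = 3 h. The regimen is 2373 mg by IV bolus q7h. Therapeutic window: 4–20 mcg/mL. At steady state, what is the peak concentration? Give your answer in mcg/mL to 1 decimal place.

29.6 mcg/mL

τ/t½ = 7/3 ≈ 2.3333, so fraction remaining f = (1/2)^(7/3) ≈ 0.1984.
Accumulation ratio R = 1/(1 − f) ≈ 1/0.8016 ≈ 1.2475.
Single-dose peak C₀ = D/Vd = 2373/100 ≈ 23.730 mcg/mL.
Steady-state peak Cmax,ss = C₀·R ≈ 23.730 × 1.2475 ≈ 29.603 mcg/mL.
Peak 29.6 mcg/mL vs MTC 20 mcg/mL: exceeds toxic threshold.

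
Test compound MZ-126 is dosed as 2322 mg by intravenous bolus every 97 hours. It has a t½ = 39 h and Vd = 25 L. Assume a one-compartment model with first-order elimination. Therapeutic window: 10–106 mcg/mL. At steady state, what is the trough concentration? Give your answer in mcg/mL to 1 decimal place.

Over one 97-h interval, 97/39 ≈ 2.4872 half-lives elapse, leaving f ≈ 0.1784 of each dose.
Each bolus raises the concentration by D/Vd = 2322/25 ≈ 92.880 mcg/mL.
Steady-state trough Cmin,ss = C₀·f/(1−f) ≈ 92.880 × 0.1784/0.8216 ≈ 20.168 mcg/mL.
Trough 20.2 mcg/mL vs MEC 10 mcg/mL: adequate.

20.2 mcg/mL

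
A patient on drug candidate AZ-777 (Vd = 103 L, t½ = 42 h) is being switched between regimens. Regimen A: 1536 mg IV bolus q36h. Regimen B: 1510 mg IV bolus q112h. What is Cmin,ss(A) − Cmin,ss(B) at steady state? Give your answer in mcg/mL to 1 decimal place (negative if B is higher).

Regimen A: f = (1/2)^(36/42) ≈ 0.5520; Cmin,ss = (1536/103)·f/(1−f) ≈ 18.374 mcg/mL.
Regimen B: f = (1/2)^(112/42) ≈ 0.1575; Cmin,ss = (1510/103)·f/(1−f) ≈ 2.741 mcg/mL.
Difference ≈ 18.374 − 2.741 ≈ 15.633 mcg/mL.

15.6 mcg/mL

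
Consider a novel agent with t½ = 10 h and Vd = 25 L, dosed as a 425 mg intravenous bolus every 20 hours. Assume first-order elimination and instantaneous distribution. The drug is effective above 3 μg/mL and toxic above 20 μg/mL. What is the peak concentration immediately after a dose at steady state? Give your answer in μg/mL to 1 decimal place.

22.7 μg/mL

The dosing interval is 2 half-lives, so f = 2^(−2) = 0.25.
Accumulation ratio R = 1/(1 − f) = 1/0.75 = 4/3.
Single-dose peak C₀ = D/Vd = 425/25 = 17 μg/mL.
Steady-state peak Cmax,ss = C₀·R = 17 × 4/3 ≈ 22.667 μg/mL.
Peak 22.7 μg/mL vs MTC 20 μg/mL: exceeds toxic threshold.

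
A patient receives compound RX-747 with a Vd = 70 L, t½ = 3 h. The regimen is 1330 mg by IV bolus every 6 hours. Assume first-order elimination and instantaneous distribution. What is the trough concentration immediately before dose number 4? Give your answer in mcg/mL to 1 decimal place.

f = (1/2)^(τ/t½) = (1/2)^(6/3) ≈ 0.2500.
C₀ = D/Vd = 1330/70 ≈ 19.000 mcg/mL.
Before the 4th dose, 3 doses have been given. Superposition: Cmin = C₀·(f + f² + … + f^3).
≈ 19.000 × (0.2500 + 0.0625 + 0.0156) ≈ 19.000 × 0.3281 ≈ 6.234 mcg/mL.

6.2 mcg/mL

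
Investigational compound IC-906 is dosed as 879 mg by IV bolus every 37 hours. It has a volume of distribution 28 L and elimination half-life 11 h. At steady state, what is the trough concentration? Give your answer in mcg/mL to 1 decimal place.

Over one 37-h interval, 37/11 ≈ 3.3636 half-lives elapse, leaving f ≈ 0.0972 of each dose.
Each bolus raises the concentration by D/Vd = 879/28 ≈ 31.393 mcg/mL.
Steady-state trough Cmin,ss = C₀·f/(1−f) ≈ 31.393 × 0.0972/0.9028 ≈ 3.380 mcg/mL.

3.4 mcg/mL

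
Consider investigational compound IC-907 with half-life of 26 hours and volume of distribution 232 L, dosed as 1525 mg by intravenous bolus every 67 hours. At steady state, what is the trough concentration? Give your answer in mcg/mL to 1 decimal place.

1.3 mcg/mL

Over one 67-h interval, 67/26 ≈ 2.5769 half-lives elapse, leaving f ≈ 0.1676 of each dose.
Accumulation ratio R = 1/(1 − f) ≈ 1/0.8324 ≈ 1.2013.
Each bolus raises the concentration by D/Vd = 1525/232 ≈ 6.573 mcg/mL.
Cmax,ss = C₀/(1 − f) ≈ 6.573/0.8324 ≈ 7.896 mcg/mL.
One interval later, Cmin,ss = Cmax,ss·e^(−kτ) ≈ 7.896 × 0.1676 ≈ 1.323 mcg/mL.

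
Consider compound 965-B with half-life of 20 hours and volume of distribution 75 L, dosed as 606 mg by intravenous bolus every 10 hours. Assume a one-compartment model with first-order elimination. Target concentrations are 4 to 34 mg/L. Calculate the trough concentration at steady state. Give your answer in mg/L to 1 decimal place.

19.5 mg/L

τ/t½ = 10/20 ≈ 0.5, so fraction remaining f = (1/2)^(10/20) ≈ 0.7071.
At steady state, accumulation factor R = 1/(1 − e^(−kτ)) ≈ 3.4141.
Single-dose peak C₀ = D/Vd = 606/75 ≈ 8.080 mg/L.
Steady-state peak Cmax,ss = C₀·R ≈ 8.080 × 3.4141 ≈ 27.586 mg/L.
Steady-state trough Cmin,ss = Cmax,ss·f ≈ 27.586 × 0.7071 ≈ 19.506 mg/L.
Trough 19.5 mg/L vs MEC 4 mg/L: adequate.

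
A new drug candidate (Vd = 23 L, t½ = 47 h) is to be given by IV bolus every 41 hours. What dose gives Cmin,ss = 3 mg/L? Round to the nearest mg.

57 mg

τ/t½ = 41/47 ≈ 0.87234, so f = (1/2)^(41/47) ≈ 0.546260.
Cmin,ss = (D/Vd)·f/(1−f), so D = Cmin,ss·Vd·(1−f)/f.
D = 3 × 23 × (1−f)/f ≈ 3 × 23 × 0.83063 ≈ 57.31 mg.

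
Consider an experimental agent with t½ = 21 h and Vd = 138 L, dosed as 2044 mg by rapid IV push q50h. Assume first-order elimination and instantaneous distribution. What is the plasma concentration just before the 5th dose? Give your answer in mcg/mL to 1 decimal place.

f = (1/2)^(τ/t½) = (1/2)^(50/21) ≈ 0.1920.
C₀ = D/Vd = 2044/138 ≈ 14.812 mcg/mL.
Before the 5th dose, 4 doses have been given. Superposition: Cmin = C₀·(f + f² + … + f^4).
≈ 14.812 × (0.1920 + 0.0369 + 0.0071 + 0.0014) ≈ 14.812 × 0.2374 ≈ 3.516 mcg/mL.

3.5 mcg/mL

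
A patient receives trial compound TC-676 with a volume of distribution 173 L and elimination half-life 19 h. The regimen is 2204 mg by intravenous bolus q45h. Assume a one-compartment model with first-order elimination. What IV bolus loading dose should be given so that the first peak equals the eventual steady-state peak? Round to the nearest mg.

f = (1/2)^(45/19) ≈ 0.193657; accumulation ratio R = 1/(1−f) ≈ 1.24017.
Loading dose to hit Cmax,ss on first dose: D_load = D_maint·R ≈ 2204 × 1.24017 ≈ 2733.33 mg.

2733 mg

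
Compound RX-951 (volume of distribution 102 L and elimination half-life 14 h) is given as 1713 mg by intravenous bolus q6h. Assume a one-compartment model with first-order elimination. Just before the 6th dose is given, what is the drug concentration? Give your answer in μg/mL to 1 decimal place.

f = (1/2)^(τ/t½) = (1/2)^(6/14) ≈ 0.7430.
C₀ = D/Vd = 1713/102 ≈ 16.794 μg/mL.
Before the 6th dose, 5 doses have been given. Superposition: Cmin = C₀·(f + f² + … + f^5).
≈ 16.794 × (0.7430 + 0.5520 + 0.4102 + 0.3048 + 0.2264) ≈ 16.794 × 2.2364 ≈ 37.558 μg/mL.

37.6 μg/mL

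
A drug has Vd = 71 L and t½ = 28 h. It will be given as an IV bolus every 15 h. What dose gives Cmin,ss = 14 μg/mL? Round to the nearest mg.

447 mg

τ/t½ = 15/28 ≈ 0.53571, so f = (1/2)^(15/28) ≈ 0.689817.
Cmin,ss = (D/Vd)·f/(1−f), so D = Cmin,ss·Vd·(1−f)/f.
D = 14 × 71 × (1−f)/f ≈ 14 × 71 × 0.44966 ≈ 446.96 mg.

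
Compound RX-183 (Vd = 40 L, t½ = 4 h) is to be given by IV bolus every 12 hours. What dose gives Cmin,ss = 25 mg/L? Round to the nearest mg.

τ/t½ = 12/4 ≈ 3, so f = (1/2)^(12/4) ≈ 0.125000.
Cmin,ss = (D/Vd)·f/(1−f), so D = Cmin,ss·Vd·(1−f)/f.
D = 25 × 40 × (1−f)/f ≈ 25 × 40 × 7.00000 ≈ 7000.00 mg.

7000 mg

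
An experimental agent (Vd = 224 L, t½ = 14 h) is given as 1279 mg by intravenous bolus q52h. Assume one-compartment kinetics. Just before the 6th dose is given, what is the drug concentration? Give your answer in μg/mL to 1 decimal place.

0.5 μg/mL

f = (1/2)^(τ/t½) = (1/2)^(52/14) ≈ 0.0762.
C₀ = D/Vd = 1279/224 ≈ 5.710 μg/mL.
Before the 6th dose, 5 doses have been given. Superposition: Cmin = C₀·(f + f² + … + f^5).
≈ 5.710 × (0.0762 + 0.0058 + 0.0004 + 0.0000 + 0.0000) ≈ 5.710 × 0.0824 ≈ 0.471 μg/mL.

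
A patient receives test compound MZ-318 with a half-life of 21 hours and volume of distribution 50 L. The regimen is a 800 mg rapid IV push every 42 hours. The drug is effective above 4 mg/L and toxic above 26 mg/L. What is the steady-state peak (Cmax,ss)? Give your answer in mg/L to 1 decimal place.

21.3 mg/L

τ = 42 h = 2 half-lives, so f = (1/2)^2 = 0.25.
Accumulation ratio R = 1/(1 − f) = 1/0.75 = 4/3.
Single-dose peak C₀ = D/Vd = 800/50 = 16 mg/L.
Steady-state peak Cmax,ss = C₀·R = 16 × 4/3 ≈ 21.333 mg/L.
Peak 21.3 mg/L vs MTC 26 mg/L: below toxic threshold.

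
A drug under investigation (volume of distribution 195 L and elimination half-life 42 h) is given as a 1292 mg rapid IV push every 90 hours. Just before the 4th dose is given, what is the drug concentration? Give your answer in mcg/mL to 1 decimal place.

f = (1/2)^(τ/t½) = (1/2)^(90/42) ≈ 0.2264.
C₀ = D/Vd = 1292/195 ≈ 6.626 mcg/mL.
Before the 4th dose, 3 doses have been given. Superposition: Cmin = C₀·(f + f² + … + f^3).
≈ 6.626 × (0.2264 + 0.0513 + 0.0116) ≈ 6.626 × 0.2893 ≈ 1.917 mcg/mL.

1.9 mcg/mL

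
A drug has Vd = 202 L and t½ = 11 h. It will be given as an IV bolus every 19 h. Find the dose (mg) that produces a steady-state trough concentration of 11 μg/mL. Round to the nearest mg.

5135 mg

τ/t½ = 19/11 ≈ 1.7273, so f = (1/2)^(19/11) ≈ 0.302022.
Cmin,ss = (D/Vd)·f/(1−f), so D = Cmin,ss·Vd·(1−f)/f.
D = 11 × 202 × (1−f)/f ≈ 11 × 202 × 2.31102 ≈ 5135.09 mg.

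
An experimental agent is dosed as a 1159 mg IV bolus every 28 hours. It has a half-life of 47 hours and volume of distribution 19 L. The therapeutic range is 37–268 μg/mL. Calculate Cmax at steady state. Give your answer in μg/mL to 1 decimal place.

k = ln2/t½ = ln2/47 ≈ 0.014748 h⁻¹; fraction remaining f = e^(−kτ) = e^(−0.014748×28) ≈ 0.6617.
Accumulation ratio R = 1/(1 − f) ≈ 1/0.3383 ≈ 2.9560.
Each bolus raises the concentration by D/Vd = 1159/19 ≈ 61.000 μg/mL.
Cmax,ss = C₀/(1 − f) ≈ 61.000/0.3383 ≈ 180.313 μg/mL.
Peak 180.3 μg/mL vs MTC 268 μg/mL: below toxic threshold.

180.3 μg/mL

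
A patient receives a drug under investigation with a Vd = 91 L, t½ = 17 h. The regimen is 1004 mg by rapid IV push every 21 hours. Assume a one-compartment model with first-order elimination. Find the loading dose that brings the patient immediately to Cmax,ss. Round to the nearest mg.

f = (1/2)^(21/17) ≈ 0.424756; accumulation ratio R = 1/(1−f) ≈ 1.73839.
Loading dose to hit Cmax,ss on first dose: D_load = D_maint·R ≈ 1004 × 1.73839 ≈ 1745.34 mg.

1745 mg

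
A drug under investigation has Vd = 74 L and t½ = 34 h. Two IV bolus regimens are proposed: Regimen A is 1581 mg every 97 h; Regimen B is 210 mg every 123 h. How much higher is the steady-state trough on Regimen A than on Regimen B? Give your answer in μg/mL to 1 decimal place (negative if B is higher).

3.2 μg/mL

Regimen A: f = (1/2)^(97/34) ≈ 0.1384; Cmin,ss = (1581/74)·f/(1−f) ≈ 3.432 μg/mL.
Regimen B: f = (1/2)^(123/34) ≈ 0.0815; Cmin,ss = (210/74)·f/(1−f) ≈ 0.252 μg/mL.
Difference ≈ 3.432 − 0.252 ≈ 3.180 μg/mL.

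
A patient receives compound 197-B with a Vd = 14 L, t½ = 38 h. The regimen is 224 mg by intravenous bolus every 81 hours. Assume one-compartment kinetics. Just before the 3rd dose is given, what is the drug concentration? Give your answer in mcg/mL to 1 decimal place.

f = (1/2)^(τ/t½) = (1/2)^(81/38) ≈ 0.2282.
C₀ = D/Vd = 224/14 ≈ 16.000 mcg/mL.
Before the 3rd dose, 2 doses have been given. Superposition: Cmin = C₀·(f + f²).
≈ 16.000 × (0.2282 + 0.0521) ≈ 16.000 × 0.2803 ≈ 4.485 mcg/mL.

4.5 mcg/mL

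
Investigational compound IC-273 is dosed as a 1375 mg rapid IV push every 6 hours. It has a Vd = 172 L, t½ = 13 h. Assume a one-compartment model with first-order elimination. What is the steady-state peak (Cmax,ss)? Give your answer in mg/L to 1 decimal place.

τ/t½ = 6/13 ≈ 0.46154, so fraction remaining f = (1/2)^(6/13) ≈ 0.7262.
At steady state, accumulation factor R = 1/(1 − e^(−kτ)) ≈ 3.6523.
Each bolus raises the concentration by D/Vd = 1375/172 ≈ 7.994 mg/L.
Steady-state peak Cmax,ss = C₀·R ≈ 7.994 × 3.6523 ≈ 29.196 mg/L.

29.2 mg/L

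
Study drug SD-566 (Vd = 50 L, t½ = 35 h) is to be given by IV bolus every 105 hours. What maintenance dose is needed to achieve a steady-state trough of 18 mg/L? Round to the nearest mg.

τ/t½ = 105/35 ≈ 3, so f = (1/2)^(105/35) ≈ 0.125000.
Cmin,ss = (D/Vd)·f/(1−f), so D = Cmin,ss·Vd·(1−f)/f.
D = 18 × 50 × (1−f)/f ≈ 18 × 50 × 7.00000 ≈ 6300.00 mg.

6300 mg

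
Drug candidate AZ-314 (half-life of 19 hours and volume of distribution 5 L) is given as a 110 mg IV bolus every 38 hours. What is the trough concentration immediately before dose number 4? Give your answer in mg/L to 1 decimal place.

7.2 mg/L

f = (1/2)^(τ/t½) = (1/2)^(38/19) ≈ 0.2500.
C₀ = D/Vd = 110/5 ≈ 22.000 mg/L.
Before the 4th dose, 3 doses have been given. Superposition: Cmin = C₀·(f + f² + … + f^3).
≈ 22.000 × (0.2500 + 0.0625 + 0.0156) ≈ 22.000 × 0.3281 ≈ 7.218 mg/L.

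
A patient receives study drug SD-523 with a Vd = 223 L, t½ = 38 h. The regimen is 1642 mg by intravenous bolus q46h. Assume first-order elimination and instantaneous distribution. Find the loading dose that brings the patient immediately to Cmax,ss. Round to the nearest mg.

f = (1/2)^(46/38) ≈ 0.432111; accumulation ratio R = 1/(1−f) ≈ 1.76091.
Loading dose to hit Cmax,ss on first dose: D_load = D_maint·R ≈ 1642 × 1.76091 ≈ 2891.41 mg.

2891 mg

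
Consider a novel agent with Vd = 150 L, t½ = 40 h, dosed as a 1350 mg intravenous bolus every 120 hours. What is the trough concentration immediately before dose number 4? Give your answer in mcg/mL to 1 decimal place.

f = (1/2)^(τ/t½) = (1/2)^(120/40) ≈ 0.1250.
C₀ = D/Vd = 1350/150 ≈ 9.000 mcg/mL.
Before the 4th dose, 3 doses have been given. Superposition: Cmin = C₀·(f + f² + … + f^3).
≈ 9.000 × (0.1250 + 0.0156 + 0.0020) ≈ 9.000 × 0.1426 ≈ 1.283 mcg/mL.

1.3 mcg/mL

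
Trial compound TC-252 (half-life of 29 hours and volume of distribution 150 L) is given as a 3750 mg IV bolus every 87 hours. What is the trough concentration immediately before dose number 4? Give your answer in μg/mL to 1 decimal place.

f = (1/2)^(τ/t½) = (1/2)^(87/29) ≈ 0.1250.
C₀ = D/Vd = 3750/150 ≈ 25.000 μg/mL.
Before the 4th dose, 3 doses have been given. Superposition: Cmin = C₀·(f + f² + … + f^3).
≈ 25.000 × (0.1250 + 0.0156 + 0.0020) ≈ 25.000 × 0.1426 ≈ 3.565 μg/mL.

3.6 μg/mL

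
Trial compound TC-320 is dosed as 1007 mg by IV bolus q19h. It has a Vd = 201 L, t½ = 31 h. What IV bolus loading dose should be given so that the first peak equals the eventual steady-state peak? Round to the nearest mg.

2909 mg

f = (1/2)^(19/31) ≈ 0.653880; accumulation ratio R = 1/(1−f) ≈ 2.88917.
Loading dose to hit Cmax,ss on first dose: D_load = D_maint·R ≈ 1007 × 2.88917 ≈ 2909.39 mg.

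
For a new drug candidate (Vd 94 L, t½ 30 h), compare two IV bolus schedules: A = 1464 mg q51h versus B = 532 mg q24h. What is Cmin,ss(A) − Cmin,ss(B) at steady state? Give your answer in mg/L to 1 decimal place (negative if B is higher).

-0.7 mg/L

Regimen A: f = (1/2)^(51/30) ≈ 0.3078; Cmin,ss = (1464/94)·f/(1−f) ≈ 6.925 mg/L.
Regimen B: f = (1/2)^(24/30) ≈ 0.5743; Cmin,ss = (532/94)·f/(1−f) ≈ 7.635 mg/L.
Difference ≈ 6.925 − 7.635 ≈ -0.710 mg/L.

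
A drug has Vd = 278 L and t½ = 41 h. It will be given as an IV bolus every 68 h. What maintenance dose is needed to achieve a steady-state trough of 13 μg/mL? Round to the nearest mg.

7795 mg

τ/t½ = 68/41 ≈ 1.6585, so f = (1/2)^(68/41) ≈ 0.316760.
Cmin,ss = (D/Vd)·f/(1−f), so D = Cmin,ss·Vd·(1−f)/f.
D = 13 × 278 × (1−f)/f ≈ 13 × 278 × 2.15696 ≈ 7795.25 mg.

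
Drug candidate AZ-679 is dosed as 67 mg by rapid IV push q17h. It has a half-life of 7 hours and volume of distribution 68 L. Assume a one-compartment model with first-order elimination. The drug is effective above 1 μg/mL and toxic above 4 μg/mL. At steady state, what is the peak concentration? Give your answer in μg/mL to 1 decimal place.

1.2 μg/mL

k = ln2/t½ = ln2/7 ≈ 0.099021 h⁻¹; fraction remaining f = e^(−kτ) = e^(−0.099021×17) ≈ 0.1857.
At steady state, accumulation factor R = 1/(1 − e^(−kτ)) ≈ 1.2280.
Each bolus raises the concentration by D/Vd = 67/68 ≈ 0.985 μg/mL.
Steady-state peak Cmax,ss = C₀·R ≈ 0.985 × 1.2280 ≈ 1.210 μg/mL.
Peak 1.2 μg/mL vs MTC 4 μg/mL: below toxic threshold.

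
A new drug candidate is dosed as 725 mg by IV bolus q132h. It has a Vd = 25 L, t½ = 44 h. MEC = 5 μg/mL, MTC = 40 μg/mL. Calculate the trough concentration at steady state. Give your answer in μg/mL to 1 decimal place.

4.1 μg/mL

The dosing interval is 3 half-lives, so f = 2^(−3) = 0.125.
Accumulation ratio R = 1/(1 − f) = 1/0.875 = 8/7.
Single-dose peak C₀ = D/Vd = 725/25 = 29 μg/mL.
Steady-state peak Cmax,ss = C₀·R = 29 × 8/7 ≈ 33.143 μg/mL.
Steady-state trough Cmin,ss = Cmax,ss·f ≈ 33.143 × 0.125 ≈ 4.143 μg/mL.
Trough 4.1 μg/mL vs MEC 5 μg/mL: subtherapeutic.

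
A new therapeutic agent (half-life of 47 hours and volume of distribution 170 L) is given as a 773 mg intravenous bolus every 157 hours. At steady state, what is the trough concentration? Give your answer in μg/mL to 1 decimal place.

0.5 μg/mL

τ/t½ = 157/47 ≈ 3.3404, so fraction remaining f = (1/2)^(157/47) ≈ 0.0987.
Accumulation ratio R = 1/(1 − f) ≈ 1/0.9013 ≈ 1.1095.
Each bolus raises the concentration by D/Vd = 773/170 ≈ 4.547 μg/mL.
Steady-state peak Cmax,ss = C₀·R ≈ 4.547 × 1.1095 ≈ 5.045 μg/mL.
One interval later, Cmin,ss = Cmax,ss·e^(−kτ) ≈ 5.045 × 0.0987 ≈ 0.498 μg/mL.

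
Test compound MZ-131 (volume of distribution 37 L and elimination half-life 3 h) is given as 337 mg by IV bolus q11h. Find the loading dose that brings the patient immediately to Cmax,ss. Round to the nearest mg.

f = (1/2)^(11/3) ≈ 0.078745; accumulation ratio R = 1/(1−f) ≈ 1.08548.
Loading dose to hit Cmax,ss on first dose: D_load = D_maint·R ≈ 337 × 1.08548 ≈ 365.81 mg.

366 mg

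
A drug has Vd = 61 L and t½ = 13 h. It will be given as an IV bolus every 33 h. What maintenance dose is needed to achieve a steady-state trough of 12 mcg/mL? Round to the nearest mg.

3521 mg

τ/t½ = 33/13 ≈ 2.5385, so f = (1/2)^(33/13) ≈ 0.172126.
Cmin,ss = (D/Vd)·f/(1−f), so D = Cmin,ss·Vd·(1−f)/f.
D = 12 × 61 × (1−f)/f ≈ 12 × 61 × 4.80970 ≈ 3520.70 mg.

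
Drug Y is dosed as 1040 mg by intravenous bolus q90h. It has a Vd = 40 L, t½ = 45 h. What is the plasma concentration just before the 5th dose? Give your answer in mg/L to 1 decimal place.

8.6 mg/L

f = (1/2)^(τ/t½) = (1/2)^(90/45) ≈ 0.2500.
C₀ = D/Vd = 1040/40 ≈ 26.000 mg/L.
Before the 5th dose, 4 doses have been given. Superposition: Cmin = C₀·(f + f² + … + f^4).
≈ 26.000 × (0.2500 + 0.0625 + 0.0156 + 0.0039) ≈ 26.000 × 0.3320 ≈ 8.632 mg/L.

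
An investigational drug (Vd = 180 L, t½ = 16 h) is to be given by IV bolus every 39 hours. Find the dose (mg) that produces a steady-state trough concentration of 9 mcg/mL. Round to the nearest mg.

τ/t½ = 39/16 ≈ 2.4375, so f = (1/2)^(39/16) ≈ 0.184603.
Cmin,ss = (D/Vd)·f/(1−f), so D = Cmin,ss·Vd·(1−f)/f.
D = 9 × 180 × (1−f)/f ≈ 9 × 180 × 4.41703 ≈ 7155.59 mg.

7156 mg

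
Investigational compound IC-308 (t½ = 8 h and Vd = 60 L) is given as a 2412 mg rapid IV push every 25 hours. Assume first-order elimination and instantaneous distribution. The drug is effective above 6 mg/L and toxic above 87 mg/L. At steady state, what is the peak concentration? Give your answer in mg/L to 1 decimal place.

Over one 25-h interval, 25/8 ≈ 3.125 half-lives elapse, leaving f ≈ 0.1146 of each dose.
At steady state, accumulation factor R = 1/(1 − e^(−kτ)) ≈ 1.1294.
Each bolus raises the concentration by D/Vd = 2412/60 ≈ 40.200 mg/L.
Cmax,ss = C₀/(1 − f) ≈ 40.200/0.8854 ≈ 45.403 mg/L.
Peak 45.4 mg/L vs MTC 87 mg/L: below toxic threshold.

45.4 mg/L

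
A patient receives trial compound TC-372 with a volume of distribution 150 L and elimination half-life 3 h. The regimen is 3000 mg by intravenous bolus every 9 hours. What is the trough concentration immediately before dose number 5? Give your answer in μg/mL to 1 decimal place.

2.9 μg/mL

f = (1/2)^(τ/t½) = (1/2)^(9/3) ≈ 0.1250.
C₀ = D/Vd = 3000/150 ≈ 20.000 μg/mL.
Before the 5th dose, 4 doses have been given. Superposition: Cmin = C₀·(f + f² + … + f^4).
≈ 20.000 × (0.1250 + 0.0156 + 0.0020 + 0.0002) ≈ 20.000 × 0.1428 ≈ 2.856 μg/mL.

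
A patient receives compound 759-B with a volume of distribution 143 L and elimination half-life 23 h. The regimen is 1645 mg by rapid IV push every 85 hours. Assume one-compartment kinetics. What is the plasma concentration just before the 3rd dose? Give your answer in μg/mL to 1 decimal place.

f = (1/2)^(τ/t½) = (1/2)^(85/23) ≈ 0.0772.
C₀ = D/Vd = 1645/143 ≈ 11.503 μg/mL.
Before the 3rd dose, 2 doses have been given. Superposition: Cmin = C₀·(f + f²).
≈ 11.503 × (0.0772 + 0.0060) ≈ 11.503 × 0.0832 ≈ 0.957 μg/mL.

1.0 μg/mL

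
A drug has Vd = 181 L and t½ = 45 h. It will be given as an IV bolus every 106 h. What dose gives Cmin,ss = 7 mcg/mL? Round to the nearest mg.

5217 mg

τ/t½ = 106/45 ≈ 2.3556, so f = (1/2)^(106/45) ≈ 0.195392.
Cmin,ss = (D/Vd)·f/(1−f), so D = Cmin,ss·Vd·(1−f)/f.
D = 7 × 181 × (1−f)/f ≈ 7 × 181 × 4.11792 ≈ 5217.40 mg.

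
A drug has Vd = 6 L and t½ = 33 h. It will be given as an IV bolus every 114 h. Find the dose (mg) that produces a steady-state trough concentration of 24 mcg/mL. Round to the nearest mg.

τ/t½ = 114/33 ≈ 3.4545, so f = (1/2)^(114/33) ≈ 0.091218.
Cmin,ss = (D/Vd)·f/(1−f), so D = Cmin,ss·Vd·(1−f)/f.
D = 24 × 6 × (1−f)/f ≈ 24 × 6 × 9.96275 ≈ 1434.64 mg.

1435 mg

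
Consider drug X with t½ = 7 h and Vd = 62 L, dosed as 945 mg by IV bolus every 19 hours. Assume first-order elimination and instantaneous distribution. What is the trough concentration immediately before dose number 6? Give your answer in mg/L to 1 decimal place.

2.7 mg/L

f = (1/2)^(τ/t½) = (1/2)^(19/7) ≈ 0.1524.
C₀ = D/Vd = 945/62 ≈ 15.242 mg/L.
Before the 6th dose, 5 doses have been given. Superposition: Cmin = C₀·(f + f² + … + f^5).
≈ 15.242 × (0.1524 + 0.0232 + 0.0035 + 0.0005 + 0.0001) ≈ 15.242 × 0.1797 ≈ 2.739 mg/L.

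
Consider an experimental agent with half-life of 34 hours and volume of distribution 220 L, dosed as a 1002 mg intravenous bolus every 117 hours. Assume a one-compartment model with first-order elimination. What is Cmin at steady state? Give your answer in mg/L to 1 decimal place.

0.5 mg/L

τ/t½ = 117/34 ≈ 3.4412, so fraction remaining f = (1/2)^(117/34) ≈ 0.0921.
At steady state, accumulation factor R = 1/(1 − e^(−kτ)) ≈ 1.1014.
Single-dose peak C₀ = D/Vd = 1002/220 ≈ 4.555 mg/L.
Steady-state peak Cmax,ss = C₀·R ≈ 4.555 × 1.1014 ≈ 5.017 mg/L.
One interval later, Cmin,ss = Cmax,ss·e^(−kτ) ≈ 5.017 × 0.0921 ≈ 0.462 mg/L.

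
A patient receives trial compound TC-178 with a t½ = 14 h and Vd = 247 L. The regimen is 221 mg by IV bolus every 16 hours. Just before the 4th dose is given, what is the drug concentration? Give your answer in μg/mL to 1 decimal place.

0.7 μg/mL

f = (1/2)^(τ/t½) = (1/2)^(16/14) ≈ 0.4529.
C₀ = D/Vd = 221/247 ≈ 0.895 μg/mL.
Before the 4th dose, 3 doses have been given. Superposition: Cmin = C₀·(f + f² + … + f^3).
≈ 0.895 × (0.4529 + 0.2051 + 0.0929) ≈ 0.895 × 0.7509 ≈ 0.672 μg/mL.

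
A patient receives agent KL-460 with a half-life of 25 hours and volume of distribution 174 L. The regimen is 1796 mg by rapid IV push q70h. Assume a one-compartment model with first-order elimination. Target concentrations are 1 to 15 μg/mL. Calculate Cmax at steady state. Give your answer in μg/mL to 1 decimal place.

Over one 70-h interval, 70/25 ≈ 2.8 half-lives elapse, leaving f ≈ 0.1436 of each dose.
Accumulation ratio R = 1/(1 − f) ≈ 1/0.8564 ≈ 1.1677.
Single-dose peak C₀ = D/Vd = 1796/174 ≈ 10.322 μg/mL.
Cmax,ss = C₀/(1 − f) ≈ 10.322/0.8564 ≈ 12.053 μg/mL.
Peak 12.1 μg/mL vs MTC 15 μg/mL: below toxic threshold.

12.1 μg/mL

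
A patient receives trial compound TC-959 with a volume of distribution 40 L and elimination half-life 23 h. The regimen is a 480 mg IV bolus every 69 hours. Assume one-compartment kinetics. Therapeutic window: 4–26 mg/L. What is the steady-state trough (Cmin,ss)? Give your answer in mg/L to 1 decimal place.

The dosing interval is 3 half-lives, so f = 2^(−3) = 0.125.
Accumulation ratio R = 1/(1 − f) = 1/0.875 = 8/7.
Single-dose peak C₀ = D/Vd = 480/40 = 12 mg/L.
Steady-state peak Cmax,ss = C₀·R = 12 × 8/7 ≈ 13.714 mg/L.
Steady-state trough Cmin,ss = Cmax,ss·f ≈ 13.714 × 0.125 ≈ 1.714 mg/L.
Trough 1.7 mg/L vs MEC 4 mg/L: subtherapeutic.

1.7 mg/L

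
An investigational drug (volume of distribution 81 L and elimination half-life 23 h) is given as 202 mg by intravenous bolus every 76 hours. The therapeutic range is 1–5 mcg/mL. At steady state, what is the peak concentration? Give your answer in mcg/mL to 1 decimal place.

2.8 mcg/mL

k = ln2/t½ = ln2/23 ≈ 0.030137 h⁻¹; fraction remaining f = e^(−kτ) = e^(−0.030137×76) ≈ 0.1012.
At steady state, accumulation factor R = 1/(1 − e^(−kτ)) ≈ 1.1126.
Each bolus raises the concentration by D/Vd = 202/81 ≈ 2.494 mcg/mL.
Steady-state peak Cmax,ss = C₀·R ≈ 2.494 × 1.1126 ≈ 2.775 mcg/mL.
Peak 2.8 mcg/mL vs MTC 5 mcg/mL: below toxic threshold.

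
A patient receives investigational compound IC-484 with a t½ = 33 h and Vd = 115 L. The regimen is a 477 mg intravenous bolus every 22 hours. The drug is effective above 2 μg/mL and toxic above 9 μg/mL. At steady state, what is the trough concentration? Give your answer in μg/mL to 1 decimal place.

7.1 μg/mL

Over one 22-h interval, 22/33 ≈ 0.66667 half-lives elapse, leaving f ≈ 0.6300 of each dose.
Single-dose peak C₀ = D/Vd = 477/115 ≈ 4.148 μg/mL.
Steady-state trough Cmin,ss = C₀·f/(1−f) ≈ 4.148 × 0.6300/0.3700 ≈ 7.063 μg/mL.
Trough 7.1 μg/mL vs MEC 2 μg/mL: adequate.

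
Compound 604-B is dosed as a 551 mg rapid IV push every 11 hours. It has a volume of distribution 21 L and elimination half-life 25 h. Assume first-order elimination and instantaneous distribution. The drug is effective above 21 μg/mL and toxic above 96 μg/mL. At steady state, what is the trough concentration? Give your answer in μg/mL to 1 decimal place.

73.6 μg/mL

Over one 11-h interval, 11/25 ≈ 0.44 half-lives elapse, leaving f ≈ 0.7371 of each dose.
Accumulation ratio R = 1/(1 − f) ≈ 1/0.2629 ≈ 3.8037.
Single-dose peak C₀ = D/Vd = 551/21 ≈ 26.238 μg/mL.
Cmax,ss = C₀/(1 − f) ≈ 26.238/0.2629 ≈ 99.802 μg/mL.
Steady-state trough Cmin,ss = Cmax,ss·f ≈ 99.802 × 0.7371 ≈ 73.564 μg/mL.
Trough 73.6 μg/mL vs MEC 21 μg/mL: adequate.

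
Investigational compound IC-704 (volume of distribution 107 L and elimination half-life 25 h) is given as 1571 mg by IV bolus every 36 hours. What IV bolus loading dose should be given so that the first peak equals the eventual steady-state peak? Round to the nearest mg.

2488 mg

f = (1/2)^(36/25) ≈ 0.368567; accumulation ratio R = 1/(1−f) ≈ 1.58370.
Loading dose to hit Cmax,ss on first dose: D_load = D_maint·R ≈ 1571 × 1.58370 ≈ 2487.99 mg.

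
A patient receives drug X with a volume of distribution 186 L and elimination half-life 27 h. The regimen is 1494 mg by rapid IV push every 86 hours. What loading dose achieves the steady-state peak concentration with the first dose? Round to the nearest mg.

1679 mg

f = (1/2)^(86/27) ≈ 0.109942; accumulation ratio R = 1/(1−f) ≈ 1.12352.
Loading dose to hit Cmax,ss on first dose: D_load = D_maint·R ≈ 1494 × 1.12352 ≈ 1678.54 mg.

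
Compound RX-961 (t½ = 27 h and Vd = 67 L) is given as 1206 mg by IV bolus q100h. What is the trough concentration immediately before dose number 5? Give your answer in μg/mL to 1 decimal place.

f = (1/2)^(τ/t½) = (1/2)^(100/27) ≈ 0.0767.
C₀ = D/Vd = 1206/67 ≈ 18.000 μg/mL.
Before the 5th dose, 4 doses have been given. Superposition: Cmin = C₀·(f + f² + … + f^4).
≈ 18.000 × (0.0767 + 0.0059 + 0.0005 + 0.0000) ≈ 18.000 × 0.0831 ≈ 1.496 μg/mL.

1.5 μg/mL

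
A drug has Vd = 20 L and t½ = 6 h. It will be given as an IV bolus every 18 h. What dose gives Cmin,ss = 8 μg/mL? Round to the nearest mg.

1120 mg

τ/t½ = 18/6 ≈ 3, so f = (1/2)^(18/6) ≈ 0.125000.
Cmin,ss = (D/Vd)·f/(1−f), so D = Cmin,ss·Vd·(1−f)/f.
D = 8 × 20 × (1−f)/f ≈ 8 × 20 × 7.00000 ≈ 1120.00 mg.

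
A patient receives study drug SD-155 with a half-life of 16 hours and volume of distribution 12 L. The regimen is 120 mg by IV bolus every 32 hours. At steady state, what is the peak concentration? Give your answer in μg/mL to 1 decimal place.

τ = 32 h = 2 half-lives, so f = (1/2)^2 = 0.25.
Accumulation ratio R = 1/(1 − f) = 1/0.75 = 4/3.
Single-dose peak C₀ = D/Vd = 120/12 = 10 μg/mL.
Steady-state peak Cmax,ss = C₀·R = 10 × 4/3 ≈ 13.333 μg/mL.

13.3 μg/mL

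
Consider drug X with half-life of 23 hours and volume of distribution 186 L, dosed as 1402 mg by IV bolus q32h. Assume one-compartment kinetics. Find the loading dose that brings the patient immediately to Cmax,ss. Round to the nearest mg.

f = (1/2)^(32/23) ≈ 0.381220; accumulation ratio R = 1/(1−f) ≈ 1.61608.
Loading dose to hit Cmax,ss on first dose: D_load = D_maint·R ≈ 1402 × 1.61608 ≈ 2265.74 mg.

2266 mg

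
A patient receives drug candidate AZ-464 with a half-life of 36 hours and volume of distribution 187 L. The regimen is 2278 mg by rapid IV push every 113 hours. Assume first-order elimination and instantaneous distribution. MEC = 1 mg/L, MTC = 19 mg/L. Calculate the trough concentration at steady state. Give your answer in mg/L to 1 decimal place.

1.6 mg/L

k = ln2/t½ = ln2/36 ≈ 0.019254 h⁻¹; fraction remaining f = e^(−kτ) = e^(−0.019254×113) ≈ 0.1135.
At steady state, accumulation factor R = 1/(1 − e^(−kτ)) ≈ 1.1280.
Single-dose peak C₀ = D/Vd = 2278/187 ≈ 12.182 mg/L.
Steady-state peak Cmax,ss = C₀·R ≈ 12.182 × 1.1280 ≈ 13.741 mg/L.
One interval later, Cmin,ss = Cmax,ss·e^(−kτ) ≈ 13.741 × 0.1135 ≈ 1.560 mg/L.
Trough 1.6 mg/L vs MEC 1 mg/L: adequate.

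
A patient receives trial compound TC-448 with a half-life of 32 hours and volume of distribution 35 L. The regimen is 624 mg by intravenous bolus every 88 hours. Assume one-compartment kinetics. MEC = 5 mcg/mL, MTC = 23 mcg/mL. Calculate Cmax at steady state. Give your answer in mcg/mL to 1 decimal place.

20.9 mcg/mL

τ/t½ = 88/32 ≈ 2.75, so fraction remaining f = (1/2)^(88/32) ≈ 0.1487.
Accumulation ratio R = 1/(1 − f) ≈ 1/0.8513 ≈ 1.1747.
Single-dose peak C₀ = D/Vd = 624/35 ≈ 17.829 mcg/mL.
Steady-state peak Cmax,ss = C₀·R ≈ 17.829 × 1.1747 ≈ 20.944 mcg/mL.
Peak 20.9 mcg/mL vs MTC 23 mcg/mL: below toxic threshold.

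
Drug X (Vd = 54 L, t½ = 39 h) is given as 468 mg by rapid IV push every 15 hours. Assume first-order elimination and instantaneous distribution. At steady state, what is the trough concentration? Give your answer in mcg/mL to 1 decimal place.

k = ln2/t½ = ln2/39 ≈ 0.017773 h⁻¹; fraction remaining f = e^(−kτ) = e^(−0.017773×15) ≈ 0.7660.
Accumulation ratio R = 1/(1 − f) ≈ 1/0.2340 ≈ 4.2735.
Single-dose peak C₀ = D/Vd = 468/54 ≈ 8.667 mcg/mL.
Steady-state peak Cmax,ss = C₀·R ≈ 8.667 × 4.2735 ≈ 37.038 mcg/mL.
Steady-state trough Cmin,ss = Cmax,ss·f ≈ 37.038 × 0.7660 ≈ 28.371 mcg/mL.

28.4 mcg/mL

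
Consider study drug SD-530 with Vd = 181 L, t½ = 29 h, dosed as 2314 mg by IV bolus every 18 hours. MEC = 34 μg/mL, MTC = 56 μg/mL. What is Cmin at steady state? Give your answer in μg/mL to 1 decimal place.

23.8 μg/mL

k = ln2/t½ = ln2/29 ≈ 0.023902 h⁻¹; fraction remaining f = e^(−kτ) = e^(−0.023902×18) ≈ 0.6504.
Each bolus raises the concentration by D/Vd = 2314/181 ≈ 12.785 μg/mL.
Steady-state trough Cmin,ss = C₀·f/(1−f) ≈ 12.785 × 0.6504/0.3496 ≈ 23.785 μg/mL.
Trough 23.8 μg/mL vs MEC 34 μg/mL: subtherapeutic.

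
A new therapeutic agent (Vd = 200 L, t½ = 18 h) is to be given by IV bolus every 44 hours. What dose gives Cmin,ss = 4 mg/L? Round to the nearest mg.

3555 mg

τ/t½ = 44/18 ≈ 2.4444, so f = (1/2)^(44/18) ≈ 0.183717.
Cmin,ss = (D/Vd)·f/(1−f), so D = Cmin,ss·Vd·(1−f)/f.
D = 4 × 200 × (1−f)/f ≈ 4 × 200 × 4.44315 ≈ 3554.52 mg.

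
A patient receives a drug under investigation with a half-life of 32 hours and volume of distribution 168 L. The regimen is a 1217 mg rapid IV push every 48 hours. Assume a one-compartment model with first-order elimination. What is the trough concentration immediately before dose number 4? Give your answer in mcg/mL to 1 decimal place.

f = (1/2)^(τ/t½) = (1/2)^(48/32) ≈ 0.3536.
C₀ = D/Vd = 1217/168 ≈ 7.244 mcg/mL.
Before the 4th dose, 3 doses have been given. Superposition: Cmin = C₀·(f + f² + … + f^3).
≈ 7.244 × (0.3536 + 0.1250 + 0.0442) ≈ 7.244 × 0.5228 ≈ 3.787 mcg/mL.

3.8 mcg/mL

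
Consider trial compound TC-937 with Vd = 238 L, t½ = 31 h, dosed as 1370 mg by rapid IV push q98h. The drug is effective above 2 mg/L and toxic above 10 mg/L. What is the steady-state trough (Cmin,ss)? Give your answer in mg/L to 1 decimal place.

Over one 98-h interval, 98/31 ≈ 3.1613 half-lives elapse, leaving f ≈ 0.1118 of each dose.
At steady state, accumulation factor R = 1/(1 − e^(−kτ)) ≈ 1.1259.
Each bolus raises the concentration by D/Vd = 1370/238 ≈ 5.756 mg/L.
Steady-state peak Cmax,ss = C₀·R ≈ 5.756 × 1.1259 ≈ 6.481 mg/L.
Steady-state trough Cmin,ss = Cmax,ss·f ≈ 6.481 × 0.1118 ≈ 0.725 mg/L.
Trough 0.7 mg/L vs MEC 2 mg/L: subtherapeutic.

0.7 mg/L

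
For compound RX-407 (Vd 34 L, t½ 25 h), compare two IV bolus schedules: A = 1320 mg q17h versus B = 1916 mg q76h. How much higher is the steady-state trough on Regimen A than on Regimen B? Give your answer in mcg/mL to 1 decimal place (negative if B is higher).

Regimen A: f = (1/2)^(17/25) ≈ 0.6242; Cmin,ss = (1320/34)·f/(1−f) ≈ 64.485 mcg/mL.
Regimen B: f = (1/2)^(76/25) ≈ 0.1216; Cmin,ss = (1916/34)·f/(1−f) ≈ 7.801 mcg/mL.
Difference ≈ 64.485 − 7.801 ≈ 56.684 mcg/mL.

56.7 mcg/mL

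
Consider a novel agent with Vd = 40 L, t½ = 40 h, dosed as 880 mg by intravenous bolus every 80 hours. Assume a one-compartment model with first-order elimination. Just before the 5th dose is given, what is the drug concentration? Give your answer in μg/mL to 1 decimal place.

f = (1/2)^(τ/t½) = (1/2)^(80/40) ≈ 0.2500.
C₀ = D/Vd = 880/40 ≈ 22.000 μg/mL.
Before the 5th dose, 4 doses have been given. Superposition: Cmin = C₀·(f + f² + … + f^4).
≈ 22.000 × (0.2500 + 0.0625 + 0.0156 + 0.0039) ≈ 22.000 × 0.3320 ≈ 7.304 μg/mL.

7.3 μg/mL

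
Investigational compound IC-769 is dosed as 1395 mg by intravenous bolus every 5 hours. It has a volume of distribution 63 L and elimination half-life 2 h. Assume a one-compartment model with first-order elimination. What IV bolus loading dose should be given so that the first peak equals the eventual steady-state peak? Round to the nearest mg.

f = (1/2)^(5/2) ≈ 0.176777; accumulation ratio R = 1/(1−f) ≈ 1.21474.
Loading dose to hit Cmax,ss on first dose: D_load = D_maint·R ≈ 1395 × 1.21474 ≈ 1694.56 mg.

1695 mg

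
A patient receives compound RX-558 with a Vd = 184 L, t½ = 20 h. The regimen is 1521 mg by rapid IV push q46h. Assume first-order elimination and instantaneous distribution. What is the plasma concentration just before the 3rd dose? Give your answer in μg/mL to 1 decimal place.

2.0 μg/mL

f = (1/2)^(τ/t½) = (1/2)^(46/20) ≈ 0.2031.
C₀ = D/Vd = 1521/184 ≈ 8.266 μg/mL.
Before the 3rd dose, 2 doses have been given. Superposition: Cmin = C₀·(f + f²).
≈ 8.266 × (0.2031 + 0.0412) ≈ 8.266 × 0.2443 ≈ 2.019 μg/mL.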